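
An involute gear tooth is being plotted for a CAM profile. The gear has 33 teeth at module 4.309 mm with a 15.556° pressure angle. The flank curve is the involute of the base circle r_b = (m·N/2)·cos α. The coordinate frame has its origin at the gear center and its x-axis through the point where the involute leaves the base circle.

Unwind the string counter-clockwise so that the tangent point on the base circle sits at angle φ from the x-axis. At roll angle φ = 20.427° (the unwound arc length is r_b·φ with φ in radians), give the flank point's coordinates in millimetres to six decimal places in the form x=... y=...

pitch radius r_p = m·N/2 = 4.309·33/2 = 71.098500
base radius r_b = r_p·cos α = 71.098500·cos 15.556° = 68.494077
roll angle φ = 20.427° = 0.35651841 rad
x = r_b·(cos φ + φ·sin φ) = 68.494077·(0.93711762 + 0.35651841·0.34901369) = 72.709711
y = r_b·(sin φ − φ·cos φ) = 68.494077·(0.34901369 − 0.35651841·0.93711762) = 1.021521

x=72.709711 y=1.021521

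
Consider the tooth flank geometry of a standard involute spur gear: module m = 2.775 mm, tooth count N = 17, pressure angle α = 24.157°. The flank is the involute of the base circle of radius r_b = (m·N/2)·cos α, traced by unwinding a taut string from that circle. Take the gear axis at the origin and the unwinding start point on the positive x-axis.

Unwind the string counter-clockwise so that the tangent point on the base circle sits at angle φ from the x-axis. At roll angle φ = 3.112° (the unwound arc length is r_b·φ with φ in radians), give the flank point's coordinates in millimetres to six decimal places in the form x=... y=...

pitch radius r_p = m·N/2 = 2.775·17/2 = 23.587500
base radius r_b = r_p·cos α = 23.587500·cos 24.157° = 21.521884
roll angle φ = 3.112° = 0.05431465 rad
x = r_b·(cos φ + φ·sin φ) = 21.521884·(0.99852532 + 0.05431465·0.05428794) = 21.553606
y = r_b·(sin φ − φ·cos φ) = 21.521884·(0.05428794 − 0.05431465·0.99852532) = 0.001149

x=21.553606 y=0.001149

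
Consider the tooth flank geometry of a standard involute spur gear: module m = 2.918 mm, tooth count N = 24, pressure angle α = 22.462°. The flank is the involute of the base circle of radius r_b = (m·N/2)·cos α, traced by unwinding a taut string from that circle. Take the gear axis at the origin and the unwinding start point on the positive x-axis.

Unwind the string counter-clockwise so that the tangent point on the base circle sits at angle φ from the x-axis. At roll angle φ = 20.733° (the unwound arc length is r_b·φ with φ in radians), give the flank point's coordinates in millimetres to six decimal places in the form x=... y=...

pitch radius r_p = m·N/2 = 2.918·24/2 = 35.016000
base radius r_b = r_p·cos α = 35.016000·cos 22.462° = 32.359446
roll angle φ = 20.733° = 0.36185911 rad
x = r_b·(cos φ + φ·sin φ) = 32.359446·(0.93524029 + 0.36185911·0.35401356) = 34.409201
y = r_b·(sin φ − φ·cos φ) = 32.359446·(0.35401356 − 0.36185911·0.93524029) = 0.504430

x=34.409201 y=0.504430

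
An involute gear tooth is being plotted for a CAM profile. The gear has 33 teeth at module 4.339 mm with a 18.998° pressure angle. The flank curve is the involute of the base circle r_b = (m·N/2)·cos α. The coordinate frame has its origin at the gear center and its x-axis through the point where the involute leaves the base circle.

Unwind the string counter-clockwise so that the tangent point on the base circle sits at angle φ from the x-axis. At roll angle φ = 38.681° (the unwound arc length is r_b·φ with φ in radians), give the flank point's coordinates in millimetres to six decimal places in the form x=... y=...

pitch radius r_p = m·N/2 = 4.339·33/2 = 71.593500
base radius r_b = r_p·cos α = 71.593500·cos 18.998° = 67.693798
roll angle φ = 38.681° = 0.67511081 rad
x = r_b·(cos φ + φ·sin φ) = 67.693798·(0.78063770 + 0.67511081·0.62498382) = 81.406600
y = r_b·(sin φ − φ·cos φ) = 67.693798·(0.62498382 − 0.67511081·0.78063770) = 6.631750

x=81.406600 y=6.631750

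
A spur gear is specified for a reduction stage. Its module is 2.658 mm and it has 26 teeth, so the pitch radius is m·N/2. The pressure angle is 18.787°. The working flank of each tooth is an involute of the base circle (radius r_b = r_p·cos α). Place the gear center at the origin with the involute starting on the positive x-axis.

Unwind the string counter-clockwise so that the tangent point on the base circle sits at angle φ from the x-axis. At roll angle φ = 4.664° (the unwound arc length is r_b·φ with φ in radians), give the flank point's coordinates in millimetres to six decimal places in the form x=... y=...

x=32.821248 y=0.005878

pitch radius r_p = m·N/2 = 2.658·26/2 = 34.554000
base radius r_b = r_p·cos α = 34.554000·cos 18.787° = 32.713044
roll angle φ = 4.664° = 0.08140216 rad
x = r_b·(cos φ + φ·sin φ) = 32.713044·(0.99668867 + 0.08140216·0.08131229) = 32.821248
y = r_b·(sin φ − φ·cos φ) = 32.713044·(0.08131229 − 0.08140216·0.99668867) = 0.005878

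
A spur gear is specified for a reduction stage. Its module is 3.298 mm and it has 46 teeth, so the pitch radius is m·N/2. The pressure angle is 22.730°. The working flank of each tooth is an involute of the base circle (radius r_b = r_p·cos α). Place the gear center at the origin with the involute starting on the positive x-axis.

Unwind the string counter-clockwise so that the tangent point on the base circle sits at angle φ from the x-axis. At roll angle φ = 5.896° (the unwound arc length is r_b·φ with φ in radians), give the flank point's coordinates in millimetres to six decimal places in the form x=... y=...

pitch radius r_p = m·N/2 = 3.298·46/2 = 75.854000
base radius r_b = r_p·cos α = 75.854000·cos 22.730° = 69.962868
roll angle φ = 5.896° = 0.10290461 rad
x = r_b·(cos φ + φ·sin φ) = 69.962868·(0.99470999 + 0.10290461·0.10272309) = 70.332318
y = r_b·(sin φ − φ·cos φ) = 69.962868·(0.10272309 − 0.10290461·0.99470999) = 0.025386

x=70.332318 y=0.025386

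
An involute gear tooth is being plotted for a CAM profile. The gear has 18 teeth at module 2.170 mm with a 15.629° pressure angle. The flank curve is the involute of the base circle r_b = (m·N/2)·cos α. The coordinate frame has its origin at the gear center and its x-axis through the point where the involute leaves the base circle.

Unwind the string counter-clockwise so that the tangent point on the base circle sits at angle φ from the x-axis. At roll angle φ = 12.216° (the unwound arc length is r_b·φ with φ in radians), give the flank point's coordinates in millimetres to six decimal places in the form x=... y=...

pitch radius r_p = m·N/2 = 2.170·18/2 = 19.530000
base radius r_b = r_p·cos α = 19.530000·cos 15.629° = 18.807904
roll angle φ = 12.216° = 0.21320942 rad
x = r_b·(cos φ + φ·sin φ) = 18.807904·(0.97735684 + 0.21320942·0.21159773) = 19.230546
y = r_b·(sin φ − φ·cos φ) = 18.807904·(0.21159773 − 0.21320942·0.97735684) = 0.060487

x=19.230546 y=0.060487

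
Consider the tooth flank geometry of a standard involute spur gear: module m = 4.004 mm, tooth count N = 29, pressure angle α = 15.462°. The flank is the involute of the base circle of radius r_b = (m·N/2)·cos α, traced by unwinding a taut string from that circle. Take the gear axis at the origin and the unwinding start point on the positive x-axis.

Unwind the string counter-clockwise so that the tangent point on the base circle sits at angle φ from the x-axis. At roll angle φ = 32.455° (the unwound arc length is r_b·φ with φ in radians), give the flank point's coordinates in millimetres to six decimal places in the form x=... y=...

pitch radius r_p = m·N/2 = 4.004·29/2 = 58.058000
base radius r_b = r_p·cos α = 58.058000·cos 15.462° = 55.956735
roll angle φ = 32.455° = 0.56644661 rad
x = r_b·(cos φ + φ·sin φ) = 55.956735·(0.84381318 + 0.56644661·0.53663704) = 64.226548
y = r_b·(sin φ − φ·cos φ) = 55.956735·(0.53663704 − 0.56644661·0.84381318) = 3.282530

x=64.226548 y=3.282530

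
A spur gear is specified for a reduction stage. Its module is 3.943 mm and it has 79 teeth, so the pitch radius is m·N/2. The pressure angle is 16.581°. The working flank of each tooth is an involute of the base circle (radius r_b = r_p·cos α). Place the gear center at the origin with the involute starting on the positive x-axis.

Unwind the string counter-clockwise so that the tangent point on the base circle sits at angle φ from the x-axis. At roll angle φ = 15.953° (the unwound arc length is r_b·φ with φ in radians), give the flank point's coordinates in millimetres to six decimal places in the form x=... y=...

pitch radius r_p = m·N/2 = 3.943·79/2 = 155.748500
base radius r_b = r_p·cos α = 155.748500·cos 16.581° = 149.272051
roll angle φ = 15.953° = 0.27843238 rad
x = r_b·(cos φ + φ·sin φ) = 149.272051·(0.96148748 + 0.27843238·0.27484874) = 154.946518
y = r_b·(sin φ − φ·cos φ) = 149.272051·(0.27484874 − 0.27843238·0.96148748) = 1.065727

x=154.946518 y=1.065727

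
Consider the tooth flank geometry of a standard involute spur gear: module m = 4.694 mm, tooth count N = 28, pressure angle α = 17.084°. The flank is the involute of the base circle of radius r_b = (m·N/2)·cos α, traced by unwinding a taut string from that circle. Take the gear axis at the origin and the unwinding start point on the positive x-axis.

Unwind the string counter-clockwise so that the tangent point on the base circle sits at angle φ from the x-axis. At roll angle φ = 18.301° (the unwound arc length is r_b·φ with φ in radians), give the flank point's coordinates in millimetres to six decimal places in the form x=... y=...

x=65.939417 y=0.675414

pitch radius r_p = m·N/2 = 4.694·28/2 = 65.716000
base radius r_b = r_p·cos α = 65.716000·cos 17.084° = 62.816287
roll angle φ = 18.301° = 0.31941271 rad
x = r_b·(cos φ + φ·sin φ) = 62.816287·(0.94942000 + 0.31941271·0.31400903) = 65.939417
y = r_b·(sin φ − φ·cos φ) = 62.816287·(0.31400903 − 0.31941271·0.94942000) = 0.675414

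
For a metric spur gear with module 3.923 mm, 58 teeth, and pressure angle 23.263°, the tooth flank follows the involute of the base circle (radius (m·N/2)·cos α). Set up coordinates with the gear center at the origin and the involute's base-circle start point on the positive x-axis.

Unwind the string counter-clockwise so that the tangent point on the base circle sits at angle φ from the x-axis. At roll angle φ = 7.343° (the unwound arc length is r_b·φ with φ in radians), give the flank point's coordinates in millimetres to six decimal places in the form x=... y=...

pitch radius r_p = m·N/2 = 3.923·58/2 = 113.767000
base radius r_b = r_p·cos α = 113.767000·cos 23.263° = 104.517927
roll angle φ = 7.343° = 0.12815953 rad
x = r_b·(cos φ + φ·sin φ) = 104.517927·(0.99179880 + 0.12815953·0.12780898) = 105.372752
y = r_b·(sin φ − φ·cos φ) = 104.517927·(0.12780898 − 0.12815953·0.99179880) = 0.073216

x=105.372752 y=0.073216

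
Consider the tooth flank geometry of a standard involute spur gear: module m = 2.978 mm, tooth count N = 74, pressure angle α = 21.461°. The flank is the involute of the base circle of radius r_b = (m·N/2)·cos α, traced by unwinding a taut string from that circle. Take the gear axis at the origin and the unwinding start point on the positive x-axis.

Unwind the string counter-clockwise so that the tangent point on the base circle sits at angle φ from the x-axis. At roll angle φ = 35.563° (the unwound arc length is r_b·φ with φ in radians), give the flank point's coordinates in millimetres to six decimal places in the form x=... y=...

pitch radius r_p = m·N/2 = 2.978·74/2 = 110.186000
base radius r_b = r_p·cos α = 110.186000·cos 21.461° = 102.546454
roll angle φ = 35.563° = 0.62069144 rad
x = r_b·(cos φ + φ·sin φ) = 102.546454·(0.81347651 + 0.62069144·0.58159777) = 120.437659
y = r_b·(sin φ − φ·cos φ) = 102.546454·(0.58159777 − 0.62069144·0.81347651) = 7.863248

x=120.437659 y=7.863248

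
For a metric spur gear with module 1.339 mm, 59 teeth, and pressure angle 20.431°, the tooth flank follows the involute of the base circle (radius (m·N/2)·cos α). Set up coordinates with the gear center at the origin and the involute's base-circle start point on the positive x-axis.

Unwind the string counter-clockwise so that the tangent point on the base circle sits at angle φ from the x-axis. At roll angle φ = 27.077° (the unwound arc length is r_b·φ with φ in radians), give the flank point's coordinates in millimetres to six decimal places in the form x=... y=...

pitch radius r_p = m·N/2 = 1.339·59/2 = 39.500500
base radius r_b = r_p·cos α = 39.500500·cos 20.431° = 37.015652
roll angle φ = 27.077° = 0.47258280 rad
x = r_b·(cos φ + φ·sin φ) = 37.015652·(0.89039560 + 0.47258280·0.45518752) = 40.921151
y = r_b·(sin φ − φ·cos φ) = 37.015652·(0.45518752 − 0.47258280·0.89039560) = 1.273408

x=40.921151 y=1.273408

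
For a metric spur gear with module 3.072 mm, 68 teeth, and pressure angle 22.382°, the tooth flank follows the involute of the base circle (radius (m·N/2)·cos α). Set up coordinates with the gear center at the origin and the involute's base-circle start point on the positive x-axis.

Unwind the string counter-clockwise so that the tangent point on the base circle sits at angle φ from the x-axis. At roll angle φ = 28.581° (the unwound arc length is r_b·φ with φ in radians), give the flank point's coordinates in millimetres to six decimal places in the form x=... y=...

x=107.858374 y=3.897468

pitch radius r_p = m·N/2 = 3.072·68/2 = 104.448000
base radius r_b = r_p·cos α = 104.448000·cos 22.382° = 96.579484
roll angle φ = 28.581° = 0.49883255 rad
x = r_b·(cos φ + φ·sin φ) = 96.579484·(0.87814167 + 0.49883255·0.47840068) = 107.858374
y = r_b·(sin φ − φ·cos φ) = 96.579484·(0.47840068 − 0.49883255·0.87814167) = 3.897468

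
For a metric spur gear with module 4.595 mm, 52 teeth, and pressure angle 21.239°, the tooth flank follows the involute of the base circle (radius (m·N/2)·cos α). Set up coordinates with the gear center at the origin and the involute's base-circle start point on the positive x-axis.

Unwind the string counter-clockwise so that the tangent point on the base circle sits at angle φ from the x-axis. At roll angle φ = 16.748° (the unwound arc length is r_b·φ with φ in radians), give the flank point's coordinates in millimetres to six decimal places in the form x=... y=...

pitch radius r_p = m·N/2 = 4.595·52/2 = 119.470000
base radius r_b = r_p·cos α = 119.470000·cos 21.239° = 111.355291
roll angle φ = 16.748° = 0.29230774 rad
x = r_b·(cos φ + φ·sin φ) = 111.355291·(0.95758142 + 0.29230774·0.28816284) = 116.011462
y = r_b·(sin φ − φ·cos φ) = 111.355291·(0.28816284 − 0.29230774·0.95758142) = 0.919169

x=116.011462 y=0.919169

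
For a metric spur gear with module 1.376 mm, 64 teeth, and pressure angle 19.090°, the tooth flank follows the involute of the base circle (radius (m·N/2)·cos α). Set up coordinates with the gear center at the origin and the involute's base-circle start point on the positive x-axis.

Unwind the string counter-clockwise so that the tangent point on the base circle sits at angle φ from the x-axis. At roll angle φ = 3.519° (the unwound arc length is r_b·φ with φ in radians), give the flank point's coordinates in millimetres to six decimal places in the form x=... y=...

pitch radius r_p = m·N/2 = 1.376·64/2 = 44.032000
base radius r_b = r_p·cos α = 44.032000·cos 19.090° = 41.610505
roll angle φ = 3.519° = 0.06141814 rad
x = r_b·(cos φ + φ·sin φ) = 41.610505·(0.99811450 + 0.06141814·0.06137953) = 41.688912
y = r_b·(sin φ − φ·cos φ) = 41.610505·(0.06137953 − 0.06141814·0.99811450) = 0.003212

x=41.688912 y=0.003212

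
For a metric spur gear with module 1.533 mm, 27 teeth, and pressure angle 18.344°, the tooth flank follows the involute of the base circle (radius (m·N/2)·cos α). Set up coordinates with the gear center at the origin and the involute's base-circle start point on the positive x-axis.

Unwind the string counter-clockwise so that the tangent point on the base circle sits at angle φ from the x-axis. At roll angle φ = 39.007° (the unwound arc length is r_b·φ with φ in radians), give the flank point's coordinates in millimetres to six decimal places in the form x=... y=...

pitch radius r_p = m·N/2 = 1.533·27/2 = 20.695500
base radius r_b = r_p·cos α = 20.695500·cos 18.344° = 19.643839
roll angle φ = 39.007° = 0.68080058 rad
x = r_b·(cos φ + φ·sin φ) = 19.643839·(0.77706907 + 0.68080058·0.62941533) = 23.682129
y = r_b·(sin φ − φ·cos φ) = 19.643839·(0.62941533 − 0.68080058·0.77706907) = 1.971971

x=23.682129 y=1.971971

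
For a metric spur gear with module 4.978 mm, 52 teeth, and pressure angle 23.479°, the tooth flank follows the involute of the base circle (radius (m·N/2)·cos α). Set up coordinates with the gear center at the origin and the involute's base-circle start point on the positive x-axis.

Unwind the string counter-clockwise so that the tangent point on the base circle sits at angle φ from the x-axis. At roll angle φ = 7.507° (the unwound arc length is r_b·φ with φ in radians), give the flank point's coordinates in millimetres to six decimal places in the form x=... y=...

pitch radius r_p = m·N/2 = 4.978·52/2 = 129.428000
base radius r_b = r_p·cos α = 129.428000·cos 23.479° = 118.712159
roll angle φ = 7.507° = 0.13102187 rad
x = r_b·(cos φ + φ·sin φ) = 118.712159·(0.99142891 + 0.13102187·0.13064732) = 119.726740
y = r_b·(sin φ − φ·cos φ) = 118.712159·(0.13064732 − 0.13102187·0.99142891) = 0.088850

x=119.726740 y=0.088850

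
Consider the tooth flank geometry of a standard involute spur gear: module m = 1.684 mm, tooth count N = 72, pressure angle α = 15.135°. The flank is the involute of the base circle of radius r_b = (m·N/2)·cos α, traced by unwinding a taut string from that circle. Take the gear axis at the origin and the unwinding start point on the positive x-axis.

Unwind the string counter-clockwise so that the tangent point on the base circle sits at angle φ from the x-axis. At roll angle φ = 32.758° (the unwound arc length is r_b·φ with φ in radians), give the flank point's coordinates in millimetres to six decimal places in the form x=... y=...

pitch radius r_p = m·N/2 = 1.684·72/2 = 60.624000
base radius r_b = r_p·cos α = 60.624000·cos 15.135° = 58.521155
roll angle φ = 32.758° = 0.57173496 rad
x = r_b·(cos φ + φ·sin φ) = 58.521155·(0.84096347 + 0.57173496·0.54109190) = 67.318325
y = r_b·(sin φ − φ·cos φ) = 58.521155·(0.54109190 − 0.57173496·0.84096347) = 3.527871

x=67.318325 y=3.527871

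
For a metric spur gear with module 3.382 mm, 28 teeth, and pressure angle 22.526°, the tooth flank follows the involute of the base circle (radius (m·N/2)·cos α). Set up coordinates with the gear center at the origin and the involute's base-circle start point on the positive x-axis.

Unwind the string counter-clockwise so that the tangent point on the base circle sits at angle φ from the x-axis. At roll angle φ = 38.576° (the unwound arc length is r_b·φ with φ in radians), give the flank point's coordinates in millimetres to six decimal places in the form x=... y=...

pitch radius r_p = m·N/2 = 3.382·28/2 = 47.348000
base radius r_b = r_p·cos α = 47.348000·cos 22.526° = 43.735621
roll angle φ = 38.576° = 0.67327821 rad
x = r_b·(cos φ + φ·sin φ) = 43.735621·(0.78178173 + 0.67327821·0.62355218) = 52.552978
y = r_b·(sin φ − φ·cos φ) = 43.735621·(0.62355218 − 0.67327821·0.78178173) = 4.250909

x=52.552978 y=4.250909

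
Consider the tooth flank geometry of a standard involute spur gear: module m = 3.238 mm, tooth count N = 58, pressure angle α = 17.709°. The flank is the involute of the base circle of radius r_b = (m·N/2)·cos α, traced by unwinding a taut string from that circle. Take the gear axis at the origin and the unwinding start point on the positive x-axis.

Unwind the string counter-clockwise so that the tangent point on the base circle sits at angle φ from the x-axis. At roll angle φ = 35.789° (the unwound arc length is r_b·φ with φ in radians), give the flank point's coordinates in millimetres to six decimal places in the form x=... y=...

pitch radius r_p = m·N/2 = 3.238·58/2 = 93.902000
base radius r_b = r_p·cos α = 93.902000·cos 17.709° = 89.452333
roll angle φ = 35.789° = 0.62463589 rad
x = r_b·(cos φ + φ·sin φ) = 89.452333·(0.81117611 + 0.62463589·0.58480195) = 105.237484
y = r_b·(sin φ − φ·cos φ) = 89.452333·(0.58480195 − 0.62463589·0.81117611) = 6.987322

x=105.237484 y=6.987322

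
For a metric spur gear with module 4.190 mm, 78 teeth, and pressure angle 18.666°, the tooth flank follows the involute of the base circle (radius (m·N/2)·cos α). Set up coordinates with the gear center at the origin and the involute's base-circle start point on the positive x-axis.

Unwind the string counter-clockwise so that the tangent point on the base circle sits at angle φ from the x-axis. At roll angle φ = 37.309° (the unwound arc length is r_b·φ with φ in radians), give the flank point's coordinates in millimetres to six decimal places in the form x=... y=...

x=184.238467 y=13.653252

pitch radius r_p = m·N/2 = 4.190·78/2 = 163.410000
base radius r_b = r_p·cos α = 163.410000·cos 18.666° = 154.814694
roll angle φ = 37.309° = 0.65116489 rad
x = r_b·(cos φ + φ·sin φ) = 154.814694·(0.79537828 + 0.65116489·0.60611335) = 184.238467
y = r_b·(sin φ − φ·cos φ) = 154.814694·(0.60611335 − 0.65116489·0.79537828) = 13.653252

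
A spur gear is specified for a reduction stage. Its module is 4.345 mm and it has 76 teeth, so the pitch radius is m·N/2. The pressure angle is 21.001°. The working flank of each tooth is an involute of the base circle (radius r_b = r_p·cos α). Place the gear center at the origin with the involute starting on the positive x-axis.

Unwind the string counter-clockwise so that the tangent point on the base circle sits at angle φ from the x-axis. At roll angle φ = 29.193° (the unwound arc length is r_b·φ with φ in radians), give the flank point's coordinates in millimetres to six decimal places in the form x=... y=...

x=172.870528 y=6.621443

pitch radius r_p = m·N/2 = 4.345·76/2 = 165.110000
base radius r_b = r_p·cos α = 165.110000·cos 21.001° = 154.142431
roll angle φ = 29.193° = 0.50951397 rad
x = r_b·(cos φ + φ·sin φ) = 154.142431·(0.87298167 + 0.50951397·0.48775301) = 172.870528
y = r_b·(sin φ − φ·cos φ) = 154.142431·(0.48775301 − 0.50951397·0.87298167) = 6.621443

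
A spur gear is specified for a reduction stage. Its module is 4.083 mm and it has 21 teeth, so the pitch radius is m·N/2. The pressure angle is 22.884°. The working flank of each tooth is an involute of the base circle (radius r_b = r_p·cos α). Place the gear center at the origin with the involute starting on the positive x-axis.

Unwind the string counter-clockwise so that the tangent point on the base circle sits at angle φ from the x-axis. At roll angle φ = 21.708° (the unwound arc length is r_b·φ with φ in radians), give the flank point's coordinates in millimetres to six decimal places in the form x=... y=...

pitch radius r_p = m·N/2 = 4.083·21/2 = 42.871500
base radius r_b = r_p·cos α = 42.871500·cos 22.884° = 39.497257
roll angle φ = 21.708° = 0.37887607 rad
x = r_b·(cos φ + φ·sin φ) = 39.497257·(0.92908094 + 0.37887607·0.36987649) = 42.231190
y = r_b·(sin φ − φ·cos φ) = 39.497257·(0.36987649 − 0.37887607·0.92908094) = 0.705814

x=42.231190 y=0.705814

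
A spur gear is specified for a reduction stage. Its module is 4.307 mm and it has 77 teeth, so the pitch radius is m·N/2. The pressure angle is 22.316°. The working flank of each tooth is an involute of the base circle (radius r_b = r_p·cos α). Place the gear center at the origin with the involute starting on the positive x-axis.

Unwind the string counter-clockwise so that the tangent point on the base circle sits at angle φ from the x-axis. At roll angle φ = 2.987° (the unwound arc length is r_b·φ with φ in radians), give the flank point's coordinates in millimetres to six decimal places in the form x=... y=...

x=153.608554 y=0.007243

pitch radius r_p = m·N/2 = 4.307·77/2 = 165.819500
base radius r_b = r_p·cos α = 165.819500·cos 22.316° = 153.400236
roll angle φ = 2.987° = 0.05213298 rad
x = r_b·(cos φ + φ·sin φ) = 153.400236·(0.99864138 + 0.05213298·0.05210937) = 153.608554
y = r_b·(sin φ − φ·cos φ) = 153.400236·(0.05210937 − 0.05213298·0.99864138) = 0.007243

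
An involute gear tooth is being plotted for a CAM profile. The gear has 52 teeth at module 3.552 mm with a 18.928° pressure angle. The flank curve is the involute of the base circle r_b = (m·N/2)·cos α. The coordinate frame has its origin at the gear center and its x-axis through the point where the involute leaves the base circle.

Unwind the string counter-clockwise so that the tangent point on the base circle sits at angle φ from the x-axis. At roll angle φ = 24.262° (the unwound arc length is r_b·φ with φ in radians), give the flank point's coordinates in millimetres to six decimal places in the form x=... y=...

pitch radius r_p = m·N/2 = 3.552·52/2 = 92.352000
base radius r_b = r_p·cos α = 92.352000·cos 18.928° = 87.358246
roll angle φ = 24.262° = 0.42345178 rad
x = r_b·(cos φ + φ·sin φ) = 87.358246·(0.91167600 + 0.42345178·0.41090980) = 94.842794
y = r_b·(sin φ − φ·cos φ) = 87.358246·(0.41090980 − 0.42345178·0.91167600) = 2.171636

x=94.842794 y=2.171636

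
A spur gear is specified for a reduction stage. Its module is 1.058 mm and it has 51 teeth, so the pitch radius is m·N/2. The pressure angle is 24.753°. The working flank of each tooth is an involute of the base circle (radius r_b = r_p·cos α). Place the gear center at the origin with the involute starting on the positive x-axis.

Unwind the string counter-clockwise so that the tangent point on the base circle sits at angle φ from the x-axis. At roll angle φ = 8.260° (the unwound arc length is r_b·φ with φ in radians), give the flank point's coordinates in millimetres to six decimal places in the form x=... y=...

pitch radius r_p = m·N/2 = 1.058·51/2 = 26.979000
base radius r_b = r_p·cos α = 26.979000·cos 24.753° = 24.500203
roll angle φ = 8.260° = 0.14416420 rad
x = r_b·(cos φ + φ·sin φ) = 24.500203·(0.98962633 + 0.14416420·0.14366535) = 24.753480
y = r_b·(sin φ − φ·cos φ) = 24.500203·(0.14366535 − 0.14416420·0.98962633) = 0.024418

x=24.753480 y=0.024418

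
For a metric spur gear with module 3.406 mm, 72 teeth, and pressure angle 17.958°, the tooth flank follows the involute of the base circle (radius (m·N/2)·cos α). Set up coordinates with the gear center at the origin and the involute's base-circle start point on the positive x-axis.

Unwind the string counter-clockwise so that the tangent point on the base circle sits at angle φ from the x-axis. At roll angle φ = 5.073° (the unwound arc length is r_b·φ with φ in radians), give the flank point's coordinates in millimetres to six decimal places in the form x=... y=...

x=117.098799 y=0.026966

pitch radius r_p = m·N/2 = 3.406·72/2 = 122.616000
base radius r_b = r_p·cos α = 122.616000·cos 17.958° = 116.642490
roll angle φ = 5.073° = 0.08854055 rad
x = r_b·(cos φ + φ·sin φ) = 116.642490·(0.99608285 + 0.08854055·0.08842491) = 117.098799
y = r_b·(sin φ − φ·cos φ) = 116.642490·(0.08842491 − 0.08854055·0.99608285) = 0.026966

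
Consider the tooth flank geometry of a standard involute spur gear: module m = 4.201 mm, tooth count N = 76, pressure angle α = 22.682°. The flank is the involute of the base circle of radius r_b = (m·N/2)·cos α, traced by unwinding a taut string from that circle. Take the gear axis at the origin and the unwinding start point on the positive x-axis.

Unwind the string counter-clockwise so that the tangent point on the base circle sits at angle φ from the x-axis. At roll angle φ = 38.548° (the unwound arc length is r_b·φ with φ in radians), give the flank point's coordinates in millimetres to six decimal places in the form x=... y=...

pitch radius r_p = m·N/2 = 4.201·76/2 = 159.638000
base radius r_b = r_p·cos α = 159.638000·cos 22.682° = 147.291482
roll angle φ = 38.548° = 0.67278952 rad
x = r_b·(cos φ + φ·sin φ) = 147.291482·(0.78208637 + 0.67278952·0.62317005) = 176.948423
y = r_b·(sin φ − φ·cos φ) = 147.291482·(0.62317005 − 0.67278952·0.78208637) = 14.285881

x=176.948423 y=14.285881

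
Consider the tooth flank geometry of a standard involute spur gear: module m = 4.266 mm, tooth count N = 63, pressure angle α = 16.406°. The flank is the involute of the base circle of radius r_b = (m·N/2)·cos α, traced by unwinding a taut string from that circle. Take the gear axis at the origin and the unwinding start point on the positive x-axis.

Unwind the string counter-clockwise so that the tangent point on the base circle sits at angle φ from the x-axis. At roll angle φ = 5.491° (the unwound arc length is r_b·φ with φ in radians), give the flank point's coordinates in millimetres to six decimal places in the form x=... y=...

x=129.498299 y=0.037787

pitch radius r_p = m·N/2 = 4.266·63/2 = 134.379000
base radius r_b = r_p·cos α = 134.379000·cos 16.406° = 128.907679
roll angle φ = 5.491° = 0.09583603 rad
x = r_b·(cos φ + φ·sin φ) = 128.907679·(0.99541124 + 0.09583603·0.09568939) = 129.498299
y = r_b·(sin φ − φ·cos φ) = 128.907679·(0.09568939 − 0.09583603·0.99541124) = 0.037787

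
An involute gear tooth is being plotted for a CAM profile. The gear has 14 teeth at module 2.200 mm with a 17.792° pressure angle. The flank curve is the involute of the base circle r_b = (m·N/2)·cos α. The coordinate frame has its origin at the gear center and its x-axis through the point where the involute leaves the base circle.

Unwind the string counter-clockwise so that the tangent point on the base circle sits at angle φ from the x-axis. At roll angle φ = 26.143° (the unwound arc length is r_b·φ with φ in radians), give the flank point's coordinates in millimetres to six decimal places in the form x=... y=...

pitch radius r_p = m·N/2 = 2.200·14/2 = 15.400000
base radius r_b = r_p·cos α = 15.400000·cos 17.792° = 14.663450
roll angle φ = 26.143° = 0.45628143 rad
x = r_b·(cos φ + φ·sin φ) = 14.663450·(0.89769715 + 0.45628143·0.44061301) = 16.111329
y = r_b·(sin φ − φ·cos φ) = 14.663450·(0.44061301 − 0.45628143·0.89769715) = 0.454720

x=16.111329 y=0.454720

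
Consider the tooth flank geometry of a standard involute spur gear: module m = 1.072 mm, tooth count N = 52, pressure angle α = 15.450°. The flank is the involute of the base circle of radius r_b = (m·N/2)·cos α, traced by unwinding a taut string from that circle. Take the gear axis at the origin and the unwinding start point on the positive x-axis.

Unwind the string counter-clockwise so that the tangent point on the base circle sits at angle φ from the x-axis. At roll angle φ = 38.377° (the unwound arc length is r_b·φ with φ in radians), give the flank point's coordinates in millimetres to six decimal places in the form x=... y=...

pitch radius r_p = m·N/2 = 1.072·52/2 = 27.872000
base radius r_b = r_p·cos α = 27.872000·cos 15.450° = 26.864798
roll angle φ = 38.377° = 0.66980501 rad
x = r_b·(cos φ + φ·sin φ) = 26.864798·(0.78394274 + 0.66980501·0.62083314) = 32.231844
y = r_b·(sin φ − φ·cos φ) = 26.864798·(0.62083314 − 0.66980501·0.78394274) = 2.572153

x=32.231844 y=2.572153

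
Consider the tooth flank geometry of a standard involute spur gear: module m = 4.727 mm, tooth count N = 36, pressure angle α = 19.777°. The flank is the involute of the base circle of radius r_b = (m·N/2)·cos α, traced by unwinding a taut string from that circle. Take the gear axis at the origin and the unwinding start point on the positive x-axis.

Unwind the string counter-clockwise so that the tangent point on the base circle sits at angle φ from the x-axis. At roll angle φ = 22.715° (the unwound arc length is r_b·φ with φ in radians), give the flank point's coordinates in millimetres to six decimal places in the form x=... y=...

pitch radius r_p = m·N/2 = 4.727·36/2 = 85.086000
base radius r_b = r_p·cos α = 85.086000·cos 19.777° = 80.067344
roll angle φ = 22.715° = 0.39645154 rad
x = r_b·(cos φ + φ·sin φ) = 80.067344·(0.92243703 + 0.39645154·0.38614755) = 86.114496
y = r_b·(sin φ − φ·cos φ) = 80.067344·(0.38614755 − 0.39645154·0.92243703) = 1.637054

x=86.114496 y=1.637054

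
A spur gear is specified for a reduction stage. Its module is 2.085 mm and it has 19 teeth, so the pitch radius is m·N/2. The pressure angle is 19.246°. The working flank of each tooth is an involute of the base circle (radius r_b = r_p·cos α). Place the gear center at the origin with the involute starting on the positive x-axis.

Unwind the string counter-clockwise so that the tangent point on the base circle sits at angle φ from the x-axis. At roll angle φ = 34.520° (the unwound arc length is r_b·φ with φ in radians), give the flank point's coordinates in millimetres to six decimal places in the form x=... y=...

x=21.792711 y=1.314405

pitch radius r_p = m·N/2 = 2.085·19/2 = 19.807500
base radius r_b = r_p·cos α = 19.807500·cos 19.246° = 18.700499
roll angle φ = 34.520° = 0.60248766 rad
x = r_b·(cos φ + φ·sin φ) = 18.700499·(0.82392843 + 0.60248766·0.56669388) = 21.792711
y = r_b·(sin φ − φ·cos φ) = 18.700499·(0.56669388 − 0.60248766·0.82392843) = 1.314405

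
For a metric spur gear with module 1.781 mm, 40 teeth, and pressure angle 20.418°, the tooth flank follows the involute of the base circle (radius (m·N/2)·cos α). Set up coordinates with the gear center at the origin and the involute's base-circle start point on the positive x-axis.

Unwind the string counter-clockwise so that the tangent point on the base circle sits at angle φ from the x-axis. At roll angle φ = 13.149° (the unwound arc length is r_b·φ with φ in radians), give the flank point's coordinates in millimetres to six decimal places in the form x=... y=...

pitch radius r_p = m·N/2 = 1.781·40/2 = 35.620000
base radius r_b = r_p·cos α = 35.620000·cos 20.418° = 33.382082
roll angle φ = 13.149° = 0.22949334 rad
x = r_b·(cos φ + φ·sin φ) = 33.382082·(0.97378178 + 0.22949334·0.22748418) = 34.249612
y = r_b·(sin φ − φ·cos φ) = 33.382082·(0.22748418 − 0.22949334·0.97378178) = 0.133787

x=34.249612 y=0.133787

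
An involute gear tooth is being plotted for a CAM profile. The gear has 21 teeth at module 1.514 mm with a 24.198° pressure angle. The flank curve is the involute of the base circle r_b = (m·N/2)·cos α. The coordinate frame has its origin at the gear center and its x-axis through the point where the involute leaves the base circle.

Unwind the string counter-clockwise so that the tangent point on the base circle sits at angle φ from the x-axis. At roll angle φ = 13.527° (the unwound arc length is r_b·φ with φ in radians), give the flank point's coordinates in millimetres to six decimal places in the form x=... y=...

x=14.898699 y=0.063251

pitch radius r_p = m·N/2 = 1.514·21/2 = 15.897000
base radius r_b = r_p·cos α = 15.897000·cos 24.198° = 14.500201
roll angle φ = 13.527° = 0.23609069 rad
x = r_b·(cos φ + φ·sin φ) = 14.500201·(0.97225980 + 0.23609069·0.23390356) = 14.898699
y = r_b·(sin φ − φ·cos φ) = 14.500201·(0.23390356 − 0.23609069·0.97225980) = 0.063251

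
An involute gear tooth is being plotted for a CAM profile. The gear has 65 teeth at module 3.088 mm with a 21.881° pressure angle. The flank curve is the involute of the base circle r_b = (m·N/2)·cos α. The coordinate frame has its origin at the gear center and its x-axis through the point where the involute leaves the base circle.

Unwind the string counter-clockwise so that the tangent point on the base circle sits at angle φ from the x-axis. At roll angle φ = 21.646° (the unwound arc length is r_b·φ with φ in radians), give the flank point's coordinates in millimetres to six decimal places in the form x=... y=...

pitch radius r_p = m·N/2 = 3.088·65/2 = 100.360000
base radius r_b = r_p·cos α = 100.360000·cos 21.881° = 93.130055
roll angle φ = 21.646° = 0.37779397 rad
x = r_b·(cos φ + φ·sin φ) = 93.130055·(0.92948064 + 0.37779397·0.36887091) = 99.540926
y = r_b·(sin φ − φ·cos φ) = 93.130055·(0.36887091 − 0.37779397·0.92948064) = 1.650146

x=99.540926 y=1.650146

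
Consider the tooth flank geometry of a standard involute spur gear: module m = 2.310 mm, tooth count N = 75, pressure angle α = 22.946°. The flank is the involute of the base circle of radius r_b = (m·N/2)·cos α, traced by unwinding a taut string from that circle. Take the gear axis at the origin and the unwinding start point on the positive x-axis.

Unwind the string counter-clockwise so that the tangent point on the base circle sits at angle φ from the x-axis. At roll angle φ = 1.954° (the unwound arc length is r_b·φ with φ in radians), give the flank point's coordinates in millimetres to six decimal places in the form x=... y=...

x=79.816973 y=0.001055

pitch radius r_p = m·N/2 = 2.310·75/2 = 86.625000
base radius r_b = r_p·cos α = 86.625000·cos 22.946° = 79.770598
roll angle φ = 1.954° = 0.03410373 rad
x = r_b·(cos φ + φ·sin φ) = 79.770598·(0.99941852 + 0.03410373·0.03409712) = 79.816973
y = r_b·(sin φ − φ·cos φ) = 79.770598·(0.03409712 − 0.03410373·0.99941852) = 0.001055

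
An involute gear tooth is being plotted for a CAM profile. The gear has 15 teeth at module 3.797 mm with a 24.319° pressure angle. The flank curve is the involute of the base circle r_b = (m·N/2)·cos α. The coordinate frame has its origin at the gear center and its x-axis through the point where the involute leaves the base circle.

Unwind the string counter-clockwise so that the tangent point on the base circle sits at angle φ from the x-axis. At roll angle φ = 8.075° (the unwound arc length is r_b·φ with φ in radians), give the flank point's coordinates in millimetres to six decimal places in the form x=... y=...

x=26.207046 y=0.024167

pitch radius r_p = m·N/2 = 3.797·15/2 = 28.477500
base radius r_b = r_p·cos α = 28.477500·cos 24.319° = 25.950599
roll angle φ = 8.075° = 0.14093534 rad
x = r_b·(cos φ + φ·sin φ) = 25.950599·(0.99008504 + 0.14093534·0.14046924) = 26.207046
y = r_b·(sin φ − φ·cos φ) = 25.950599·(0.14046924 − 0.14093534·0.99008504) = 0.024167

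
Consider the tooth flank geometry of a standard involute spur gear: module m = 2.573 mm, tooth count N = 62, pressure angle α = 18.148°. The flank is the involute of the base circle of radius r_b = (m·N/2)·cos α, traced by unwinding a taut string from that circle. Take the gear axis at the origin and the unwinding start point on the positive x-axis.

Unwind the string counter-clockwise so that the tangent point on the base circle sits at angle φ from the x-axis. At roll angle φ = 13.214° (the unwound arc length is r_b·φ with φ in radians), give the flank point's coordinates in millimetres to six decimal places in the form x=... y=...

pitch radius r_p = m·N/2 = 2.573·62/2 = 79.763000
base radius r_b = r_p·cos α = 79.763000·cos 18.148° = 75.795200
roll angle φ = 13.214° = 0.23062781 rad
x = r_b·(cos φ + φ·sin φ) = 75.795200·(0.97352308 + 0.23062781·0.22858875) = 77.784217
y = r_b·(sin φ − φ·cos φ) = 75.795200·(0.22858875 − 0.23062781·0.97352308) = 0.308279

x=77.784217 y=0.308279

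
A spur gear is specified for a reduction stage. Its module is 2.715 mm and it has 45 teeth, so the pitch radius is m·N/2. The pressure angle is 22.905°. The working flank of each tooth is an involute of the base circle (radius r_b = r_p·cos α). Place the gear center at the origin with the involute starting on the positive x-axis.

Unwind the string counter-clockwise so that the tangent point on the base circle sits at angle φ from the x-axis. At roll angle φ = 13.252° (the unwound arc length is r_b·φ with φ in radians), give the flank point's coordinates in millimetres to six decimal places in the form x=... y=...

x=57.755889 y=0.230841

pitch radius r_p = m·N/2 = 2.715·45/2 = 61.087500
base radius r_b = r_p·cos α = 61.087500·cos 22.905° = 56.270839
roll angle φ = 13.252° = 0.23129103 rad
x = r_b·(cos φ + φ·sin φ) = 56.270839·(0.97337126 + 0.23129103·0.22923437) = 57.755889
y = r_b·(sin φ − φ·cos φ) = 56.270839·(0.22923437 − 0.23129103·0.97337126) = 0.230841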